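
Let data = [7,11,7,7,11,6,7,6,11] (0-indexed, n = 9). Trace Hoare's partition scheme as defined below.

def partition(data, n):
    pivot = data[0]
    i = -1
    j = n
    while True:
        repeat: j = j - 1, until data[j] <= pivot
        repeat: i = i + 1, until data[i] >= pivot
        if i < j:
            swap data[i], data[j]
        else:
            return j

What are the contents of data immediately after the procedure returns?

pivot = data[0] = 7; i = -1, j = 9
j→7 (data[7]=6≤7), i→0 (data[0]=7≥7); i<j, swap → [6,11,7,7,11,6,7,7,11]
j→6 (data[6]=7≤7), i→1 (data[1]=11≥7); i<j, swap → [6,7,7,7,11,6,11,7,11]
j→5 (data[5]=6≤7), i→2 (data[2]=7≥7); i<j, swap → [6,7,6,7,11,7,11,7,11]
j→3, i→3; i≥j, return j=3. data = [6,7,6,7,11,7,11,7,11]

[6,7,6,7,11,7,11,7,11]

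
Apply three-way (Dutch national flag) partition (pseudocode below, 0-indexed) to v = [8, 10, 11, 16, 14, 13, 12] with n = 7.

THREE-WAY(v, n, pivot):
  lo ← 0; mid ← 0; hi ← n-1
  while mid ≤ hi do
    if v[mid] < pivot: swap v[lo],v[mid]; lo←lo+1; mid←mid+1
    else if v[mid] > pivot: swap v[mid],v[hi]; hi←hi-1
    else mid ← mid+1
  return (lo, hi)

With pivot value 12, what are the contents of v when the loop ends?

[8, 10, 11, 12, 13, 14, 16]

pivot = 12; lo=0, mid=0, hi=6
v[mid]=8<12: swap v[0],v[0]; lo=1,mid=1 → [8, 10, 11, 16, 14, 13, 12]
v[mid]=10<12: swap v[1],v[1]; lo=2,mid=2 → [8, 10, 11, 16, 14, 13, 12]
v[mid]=11<12: swap v[2],v[2]; lo=3,mid=3 → [8, 10, 11, 16, 14, 13, 12]
v[mid]=16>12: swap v[3],v[6]; hi=5 → [8, 10, 11, 12, 14, 13, 16]
v[mid]=12=12: mid=4
v[mid]=14>12: swap v[4],v[5]; hi=4 → [8, 10, 11, 12, 13, 14, 16]
v[mid]=13>12: swap v[4],v[4]; hi=3 → [8, 10, 11, 12, 13, 14, 16]
end: lo=3, hi=3; v = [8, 10, 11, 12, 13, 14, 16]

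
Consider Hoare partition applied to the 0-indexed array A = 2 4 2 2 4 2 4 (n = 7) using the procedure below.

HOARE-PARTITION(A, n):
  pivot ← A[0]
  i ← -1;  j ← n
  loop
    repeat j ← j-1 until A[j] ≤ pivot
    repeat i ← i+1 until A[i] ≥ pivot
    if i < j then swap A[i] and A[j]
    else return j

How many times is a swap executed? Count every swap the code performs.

2

pivot=2
j stops at 5 (2), i stops at 0 (2); swap ⇒ 2 4 2 2 4 2 4
j stops at 3 (2), i stops at 1 (4); swap ⇒ 2 2 2 4 4 2 4
j stops at 2, i stops at 2; i≥j ⇒ return 2. A=2 2 2 4 4 2 4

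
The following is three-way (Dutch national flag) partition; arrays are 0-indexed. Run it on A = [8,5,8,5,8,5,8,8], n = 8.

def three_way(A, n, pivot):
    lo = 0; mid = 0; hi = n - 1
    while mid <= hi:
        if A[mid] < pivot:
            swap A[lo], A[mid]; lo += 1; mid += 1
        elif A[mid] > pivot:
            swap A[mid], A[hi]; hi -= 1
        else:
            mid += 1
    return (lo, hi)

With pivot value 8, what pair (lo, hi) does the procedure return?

lo=0 mid=0 hi=7
8=8: mid=1
5<8: swap(0,1), lo=1 mid=2 ⇒ [5,8,8,5,8,5,8,8]
8=8: mid=3
5<8: swap(1,3), lo=2 mid=4 ⇒ [5,5,8,8,8,5,8,8]
8=8: mid=5
5<8: swap(2,5), lo=3 mid=6 ⇒ [5,5,5,8,8,8,8,8]
8=8: mid=7
8=8: mid=8
done. lo=3 hi=7; A=[5,5,5,8,8,8,8,8]

(3, 7)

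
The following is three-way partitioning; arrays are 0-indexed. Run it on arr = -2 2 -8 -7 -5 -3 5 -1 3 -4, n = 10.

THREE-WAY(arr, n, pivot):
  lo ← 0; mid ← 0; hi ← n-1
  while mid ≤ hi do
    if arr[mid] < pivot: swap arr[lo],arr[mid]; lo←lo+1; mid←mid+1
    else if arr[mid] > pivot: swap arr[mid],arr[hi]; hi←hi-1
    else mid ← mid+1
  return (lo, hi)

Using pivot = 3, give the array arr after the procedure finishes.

pivot = 3; lo=0, mid=0, hi=9
arr[mid]=-2<3: swap arr[0],arr[0]; lo=1,mid=1 → -2 2 -8 -7 -5 -3 5 -1 3 -4
arr[mid]=2<3: swap arr[1],arr[1]; lo=2,mid=2 → -2 2 -8 -7 -5 -3 5 -1 3 -4
arr[mid]=-8<3: swap arr[2],arr[2]; lo=3,mid=3 → -2 2 -8 -7 -5 -3 5 -1 3 -4
arr[mid]=-7<3: swap arr[3],arr[3]; lo=4,mid=4 → -2 2 -8 -7 -5 -3 5 -1 3 -4
arr[mid]=-5<3: swap arr[4],arr[4]; lo=5,mid=5 → -2 2 -8 -7 -5 -3 5 -1 3 -4
arr[mid]=-3<3: swap arr[5],arr[5]; lo=6,mid=6 → -2 2 -8 -7 -5 -3 5 -1 3 -4
arr[mid]=5>3: swap arr[6],arr[9]; hi=8 → -2 2 -8 -7 -5 -3 -4 -1 3 5
arr[mid]=-4<3: swap arr[6],arr[6]; lo=7,mid=7 → -2 2 -8 -7 -5 -3 -4 -1 3 5
arr[mid]=-1<3: swap arr[7],arr[7]; lo=8,mid=8 → -2 2 -8 -7 -5 -3 -4 -1 3 5
arr[mid]=3=3: mid=9
end: lo=8, hi=8; arr = -2 2 -8 -7 -5 -3 -4 -1 3 5

-2 2 -8 -7 -5 -3 -4 -1 3 5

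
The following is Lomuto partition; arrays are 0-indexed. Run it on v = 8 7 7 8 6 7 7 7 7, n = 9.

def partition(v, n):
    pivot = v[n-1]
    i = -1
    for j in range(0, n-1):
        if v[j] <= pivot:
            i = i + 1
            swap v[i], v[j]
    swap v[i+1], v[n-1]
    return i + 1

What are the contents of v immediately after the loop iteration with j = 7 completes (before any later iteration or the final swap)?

7 7 6 7 7 7 8 8 7

pivot = v[8] = 7; i = -1
j=0: v[0]=8 > 7 → no swap
j=1: v[1]=7 ≤ 7 → i=0, swap v[0],v[1] → 7 8 7 8 6 7 7 7 7
j=2: v[2]=7 ≤ 7 → i=1, swap v[1],v[2] → 7 7 8 8 6 7 7 7 7
j=3: v[3]=8 > 7 → no swap
j=4: v[4]=6 ≤ 7 → i=2, swap v[2],v[4] → 7 7 6 8 8 7 7 7 7
j=5: v[5]=7 ≤ 7 → i=3, swap v[3],v[5] → 7 7 6 7 8 8 7 7 7
j=6: v[6]=7 ≤ 7 → i=4, swap v[4],v[6] → 7 7 6 7 7 8 8 7 7
j=7: v[7]=7 ≤ 7 → i=5, swap v[5],v[7] → 7 7 6 7 7 7 8 8 7
(after j=7) v = 7 7 6 7 7 7 8 8 7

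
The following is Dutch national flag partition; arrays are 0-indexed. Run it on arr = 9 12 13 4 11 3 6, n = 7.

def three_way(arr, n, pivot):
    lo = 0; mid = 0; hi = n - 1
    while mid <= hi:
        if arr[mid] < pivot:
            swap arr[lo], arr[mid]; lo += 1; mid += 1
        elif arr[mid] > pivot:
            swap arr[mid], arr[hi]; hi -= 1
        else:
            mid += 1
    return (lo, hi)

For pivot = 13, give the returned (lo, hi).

(6, 6)

pivot = 13; lo=0, mid=0, hi=6
arr[mid]=9<13: swap arr[0],arr[0]; lo=1,mid=1 → 9 12 13 4 11 3 6
arr[mid]=12<13: swap arr[1],arr[1]; lo=2,mid=2 → 9 12 13 4 11 3 6
arr[mid]=13=13: mid=3
arr[mid]=4<13: swap arr[2],arr[3]; lo=3,mid=4 → 9 12 4 13 11 3 6
arr[mid]=11<13: swap arr[3],arr[4]; lo=4,mid=5 → 9 12 4 11 13 3 6
arr[mid]=3<13: swap arr[4],arr[5]; lo=5,mid=6 → 9 12 4 11 3 13 6
arr[mid]=6<13: swap arr[5],arr[6]; lo=6,mid=7 → 9 12 4 11 3 6 13
end: lo=6, hi=6; arr = 9 12 4 11 3 6 13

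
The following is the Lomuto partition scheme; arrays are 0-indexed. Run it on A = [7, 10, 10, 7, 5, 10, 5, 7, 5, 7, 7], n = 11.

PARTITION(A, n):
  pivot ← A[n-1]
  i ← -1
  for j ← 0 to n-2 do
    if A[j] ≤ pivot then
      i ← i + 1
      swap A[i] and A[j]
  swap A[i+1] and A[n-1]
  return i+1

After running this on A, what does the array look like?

pivot=7, i=-1
j=0: 7≤7, i=0, swap(0,0) ⇒ [7, 10, 10, 7, 5, 10, 5, 7, 5, 7, 7]
j=1: 10>7, skip
j=2: 10>7, skip
j=3: 7≤7, i=1, swap(1,3) ⇒ [7, 7, 10, 10, 5, 10, 5, 7, 5, 7, 7]
j=4: 5≤7, i=2, swap(2,4) ⇒ [7, 7, 5, 10, 10, 10, 5, 7, 5, 7, 7]
j=5: 10>7, skip
j=6: 5≤7, i=3, swap(3,6) ⇒ [7, 7, 5, 5, 10, 10, 10, 7, 5, 7, 7]
j=7: 7≤7, i=4, swap(4,7) ⇒ [7, 7, 5, 5, 7, 10, 10, 10, 5, 7, 7]
j=8: 5≤7, i=5, swap(5,8) ⇒ [7, 7, 5, 5, 7, 5, 10, 10, 10, 7, 7]
j=9: 7≤7, i=6, swap(6,9) ⇒ [7, 7, 5, 5, 7, 5, 7, 10, 10, 10, 7]
swap(7,10) ⇒ [7, 7, 5, 5, 7, 5, 7, 7, 10, 10, 10]; return 7

[7, 7, 5, 5, 7, 5, 7, 7, 10, 10, 10]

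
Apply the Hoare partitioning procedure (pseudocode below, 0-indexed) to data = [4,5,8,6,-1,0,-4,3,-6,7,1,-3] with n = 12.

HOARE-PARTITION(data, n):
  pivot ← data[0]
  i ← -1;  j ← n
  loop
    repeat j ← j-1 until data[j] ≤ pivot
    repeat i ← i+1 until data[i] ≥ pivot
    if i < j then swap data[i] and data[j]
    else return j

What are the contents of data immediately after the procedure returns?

pivot=4
j stops at 11 (-3), i stops at 0 (4); swap ⇒ [-3,5,8,6,-1,0,-4,3,-6,7,1,4]
j stops at 10 (1), i stops at 1 (5); swap ⇒ [-3,1,8,6,-1,0,-4,3,-6,7,5,4]
j stops at 8 (-6), i stops at 2 (8); swap ⇒ [-3,1,-6,6,-1,0,-4,3,8,7,5,4]
j stops at 7 (3), i stops at 3 (6); swap ⇒ [-3,1,-6,3,-1,0,-4,6,8,7,5,4]
j stops at 6, i stops at 7; i≥j ⇒ return 6. data=[-3,1,-6,3,-1,0,-4,6,8,7,5,4]

[-3,1,-6,3,-1,0,-4,6,8,7,5,4]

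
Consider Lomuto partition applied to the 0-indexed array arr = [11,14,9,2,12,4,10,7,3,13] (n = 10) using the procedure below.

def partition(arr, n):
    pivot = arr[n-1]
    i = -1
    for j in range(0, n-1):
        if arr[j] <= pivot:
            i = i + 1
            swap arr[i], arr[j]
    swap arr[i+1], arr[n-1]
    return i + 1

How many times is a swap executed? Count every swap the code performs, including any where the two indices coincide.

9

pivot=13, i=-1
j=0: 11≤13, i=0, swap(0,0) ⇒ [11,14,9,2,12,4,10,7,3,13]
j=1: 14>13, skip
j=2: 9≤13, i=1, swap(1,2) ⇒ [11,9,14,2,12,4,10,7,3,13]
j=3: 2≤13, i=2, swap(2,3) ⇒ [11,9,2,14,12,4,10,7,3,13]
j=4: 12≤13, i=3, swap(3,4) ⇒ [11,9,2,12,14,4,10,7,3,13]
j=5: 4≤13, i=4, swap(4,5) ⇒ [11,9,2,12,4,14,10,7,3,13]
j=6: 10≤13, i=5, swap(5,6) ⇒ [11,9,2,12,4,10,14,7,3,13]
j=7: 7≤13, i=6, swap(6,7) ⇒ [11,9,2,12,4,10,7,14,3,13]
j=8: 3≤13, i=7, swap(7,8) ⇒ [11,9,2,12,4,10,7,3,14,13]
swap(8,9) ⇒ [11,9,2,12,4,10,7,3,13,14]; return 8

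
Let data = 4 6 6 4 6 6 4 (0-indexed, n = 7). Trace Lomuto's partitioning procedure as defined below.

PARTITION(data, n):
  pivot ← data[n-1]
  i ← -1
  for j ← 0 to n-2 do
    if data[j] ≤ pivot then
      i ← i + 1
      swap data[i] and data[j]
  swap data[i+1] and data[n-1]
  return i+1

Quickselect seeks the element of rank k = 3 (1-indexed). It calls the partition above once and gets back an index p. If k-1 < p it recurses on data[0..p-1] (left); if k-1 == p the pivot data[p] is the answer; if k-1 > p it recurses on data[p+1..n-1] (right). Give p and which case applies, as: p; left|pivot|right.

pivot = data[6] = 4; i = -1
j=0: data[0]=4 ≤ 4 → i=0, swap data[0],data[0] (no change) → 4 6 6 4 6 6 4
j=1: data[1]=6 > 4 → no swap
j=2: data[2]=6 > 4 → no swap
j=3: data[3]=4 ≤ 4 → i=1, swap data[1],data[3] → 4 4 6 6 6 6 4
j=4: data[4]=6 > 4 → no swap
j=5: data[5]=6 > 4 → no swap
final swap data[2],data[6] → 4 4 4 6 6 6 6; return 2
p = 2; k-1 = 2 == 2 ⇒ pivot

2; pivot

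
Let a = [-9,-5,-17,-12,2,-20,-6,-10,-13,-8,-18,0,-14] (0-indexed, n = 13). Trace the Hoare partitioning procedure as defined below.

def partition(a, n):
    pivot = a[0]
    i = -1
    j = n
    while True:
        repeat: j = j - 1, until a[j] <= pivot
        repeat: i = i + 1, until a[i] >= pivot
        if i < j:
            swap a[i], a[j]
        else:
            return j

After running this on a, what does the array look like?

[-14,-18,-17,-12,-13,-20,-10,-6,2,-8,-5,0,-9]

pivot=-9
j stops at 12 (-14), i stops at 0 (-9); swap ⇒ [-14,-5,-17,-12,2,-20,-6,-10,-13,-8,-18,0,-9]
j stops at 10 (-18), i stops at 1 (-5); swap ⇒ [-14,-18,-17,-12,2,-20,-6,-10,-13,-8,-5,0,-9]
j stops at 8 (-13), i stops at 4 (2); swap ⇒ [-14,-18,-17,-12,-13,-20,-6,-10,2,-8,-5,0,-9]
j stops at 7 (-10), i stops at 6 (-6); swap ⇒ [-14,-18,-17,-12,-13,-20,-10,-6,2,-8,-5,0,-9]
j stops at 6, i stops at 7; i≥j ⇒ return 6. a=[-14,-18,-17,-12,-13,-20,-10,-6,2,-8,-5,0,-9]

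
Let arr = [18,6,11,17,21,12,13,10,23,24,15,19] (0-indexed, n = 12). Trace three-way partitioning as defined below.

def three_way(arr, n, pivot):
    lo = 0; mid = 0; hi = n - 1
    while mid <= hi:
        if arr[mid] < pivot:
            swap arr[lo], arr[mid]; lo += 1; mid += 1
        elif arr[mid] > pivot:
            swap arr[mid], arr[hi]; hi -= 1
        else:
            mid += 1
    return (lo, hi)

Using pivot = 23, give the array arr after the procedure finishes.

[18,6,11,17,21,12,13,10,19,15,23,24]

lo=0 mid=0 hi=11
18<23: swap(0,0), lo=1 mid=1 ⇒ [18,6,11,17,21,12,13,10,23,24,15,19]
6<23: swap(1,1), lo=2 mid=2 ⇒ [18,6,11,17,21,12,13,10,23,24,15,19]
11<23: swap(2,2), lo=3 mid=3 ⇒ [18,6,11,17,21,12,13,10,23,24,15,19]
17<23: swap(3,3), lo=4 mid=4 ⇒ [18,6,11,17,21,12,13,10,23,24,15,19]
21<23: swap(4,4), lo=5 mid=5 ⇒ [18,6,11,17,21,12,13,10,23,24,15,19]
12<23: swap(5,5), lo=6 mid=6 ⇒ [18,6,11,17,21,12,13,10,23,24,15,19]
13<23: swap(6,6), lo=7 mid=7 ⇒ [18,6,11,17,21,12,13,10,23,24,15,19]
10<23: swap(7,7), lo=8 mid=8 ⇒ [18,6,11,17,21,12,13,10,23,24,15,19]
23=23: mid=9
24>23: swap(9,11), hi=10 ⇒ [18,6,11,17,21,12,13,10,23,19,15,24]
19<23: swap(8,9), lo=9 mid=10 ⇒ [18,6,11,17,21,12,13,10,19,23,15,24]
15<23: swap(9,10), lo=10 mid=11 ⇒ [18,6,11,17,21,12,13,10,19,15,23,24]
done. lo=10 hi=10; arr=[18,6,11,17,21,12,13,10,19,15,23,24]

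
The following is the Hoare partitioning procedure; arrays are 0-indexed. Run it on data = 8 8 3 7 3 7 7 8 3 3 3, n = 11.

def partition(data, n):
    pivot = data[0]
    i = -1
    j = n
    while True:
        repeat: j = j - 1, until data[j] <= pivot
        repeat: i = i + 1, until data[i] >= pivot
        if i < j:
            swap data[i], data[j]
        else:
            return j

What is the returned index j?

7

pivot = data[0] = 8; i = -1, j = 11
j→10 (data[10]=3≤8), i→0 (data[0]=8≥8); i<j, swap → 3 8 3 7 3 7 7 8 3 3 8
j→9 (data[9]=3≤8), i→1 (data[1]=8≥8); i<j, swap → 3 3 3 7 3 7 7 8 3 8 8
j→8 (data[8]=3≤8), i→7 (data[7]=8≥8); i<j, swap → 3 3 3 7 3 7 7 3 8 8 8
j→7, i→8; i≥j, return j=7. data = 3 3 3 7 3 7 7 3 8 8 8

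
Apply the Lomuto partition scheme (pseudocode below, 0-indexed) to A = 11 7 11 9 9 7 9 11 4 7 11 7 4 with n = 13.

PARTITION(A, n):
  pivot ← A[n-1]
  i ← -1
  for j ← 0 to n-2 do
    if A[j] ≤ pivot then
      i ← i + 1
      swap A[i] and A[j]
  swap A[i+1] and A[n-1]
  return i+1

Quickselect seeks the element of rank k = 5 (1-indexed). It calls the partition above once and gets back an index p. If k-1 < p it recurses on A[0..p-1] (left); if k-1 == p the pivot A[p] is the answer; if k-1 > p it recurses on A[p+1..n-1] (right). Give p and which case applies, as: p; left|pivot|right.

pivot = A[12] = 4; i = -1
j=0: A[0]=11 > 4 → no swap
j=1: A[1]=7 > 4 → no swap
j=2: A[2]=11 > 4 → no swap
j=3: A[3]=9 > 4 → no swap
j=4: A[4]=9 > 4 → no swap
j=5: A[5]=7 > 4 → no swap
j=6: A[6]=9 > 4 → no swap
j=7: A[7]=11 > 4 → no swap
j=8: A[8]=4 ≤ 4 → i=0, swap A[0],A[8] → 4 7 11 9 9 7 9 11 11 7 11 7 4
j=9: A[9]=7 > 4 → no swap
j=10: A[10]=11 > 4 → no swap
j=11: A[11]=7 > 4 → no swap
final swap A[1],A[12] → 4 4 11 9 9 7 9 11 11 7 11 7 7; return 1
p = 1; k-1 = 4 > 1 ⇒ right

1; right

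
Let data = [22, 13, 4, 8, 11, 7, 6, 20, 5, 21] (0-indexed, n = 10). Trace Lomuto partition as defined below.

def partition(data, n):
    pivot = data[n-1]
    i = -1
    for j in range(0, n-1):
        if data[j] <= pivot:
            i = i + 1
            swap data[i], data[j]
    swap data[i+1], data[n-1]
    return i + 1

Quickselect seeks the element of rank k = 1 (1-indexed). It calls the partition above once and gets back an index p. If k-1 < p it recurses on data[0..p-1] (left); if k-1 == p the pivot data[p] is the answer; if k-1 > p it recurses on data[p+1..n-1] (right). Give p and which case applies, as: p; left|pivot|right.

pivot = data[9] = 21; i = -1
j=0: data[0]=22 > 21 → no swap
j=1: data[1]=13 ≤ 21 → i=0, swap data[0],data[1] → [13, 22, 4, 8, 11, 7, 6, 20, 5, 21]
j=2: data[2]=4 ≤ 21 → i=1, swap data[1],data[2] → [13, 4, 22, 8, 11, 7, 6, 20, 5, 21]
j=3: data[3]=8 ≤ 21 → i=2, swap data[2],data[3] → [13, 4, 8, 22, 11, 7, 6, 20, 5, 21]
j=4: data[4]=11 ≤ 21 → i=3, swap data[3],data[4] → [13, 4, 8, 11, 22, 7, 6, 20, 5, 21]
j=5: data[5]=7 ≤ 21 → i=4, swap data[4],data[5] → [13, 4, 8, 11, 7, 22, 6, 20, 5, 21]
j=6: data[6]=6 ≤ 21 → i=5, swap data[5],data[6] → [13, 4, 8, 11, 7, 6, 22, 20, 5, 21]
j=7: data[7]=20 ≤ 21 → i=6, swap data[6],data[7] → [13, 4, 8, 11, 7, 6, 20, 22, 5, 21]
j=8: data[8]=5 ≤ 21 → i=7, swap data[7],data[8] → [13, 4, 8, 11, 7, 6, 20, 5, 22, 21]
final swap data[8],data[9] → [13, 4, 8, 11, 7, 6, 20, 5, 21, 22]; return 8
p = 8; k-1 = 0 < 8 ⇒ left

8; left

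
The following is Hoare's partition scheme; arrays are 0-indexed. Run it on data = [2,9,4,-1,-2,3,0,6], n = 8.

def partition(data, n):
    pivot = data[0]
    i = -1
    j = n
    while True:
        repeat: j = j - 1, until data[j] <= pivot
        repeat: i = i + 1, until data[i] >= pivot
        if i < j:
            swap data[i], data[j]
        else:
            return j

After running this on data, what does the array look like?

[0,-2,-1,4,9,3,2,6]

pivot=2
j stops at 6 (0), i stops at 0 (2); swap ⇒ [0,9,4,-1,-2,3,2,6]
j stops at 4 (-2), i stops at 1 (9); swap ⇒ [0,-2,4,-1,9,3,2,6]
j stops at 3 (-1), i stops at 2 (4); swap ⇒ [0,-2,-1,4,9,3,2,6]
j stops at 2, i stops at 3; i≥j ⇒ return 2. data=[0,-2,-1,4,9,3,2,6]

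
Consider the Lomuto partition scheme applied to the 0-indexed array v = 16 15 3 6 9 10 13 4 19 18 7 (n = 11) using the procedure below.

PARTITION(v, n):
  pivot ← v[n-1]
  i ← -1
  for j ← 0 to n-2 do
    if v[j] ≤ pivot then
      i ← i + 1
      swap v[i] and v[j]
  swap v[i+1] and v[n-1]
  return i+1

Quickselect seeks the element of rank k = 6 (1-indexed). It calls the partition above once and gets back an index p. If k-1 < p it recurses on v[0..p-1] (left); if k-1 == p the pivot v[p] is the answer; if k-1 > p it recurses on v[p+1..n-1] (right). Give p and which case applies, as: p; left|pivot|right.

3; right

pivot=7, i=-1
j=0: 16>7, skip
j=1: 15>7, skip
j=2: 3≤7, i=0, swap(0,2) ⇒ 3 15 16 6 9 10 13 4 19 18 7
j=3: 6≤7, i=1, swap(1,3) ⇒ 3 6 16 15 9 10 13 4 19 18 7
j=4: 9>7, skip
j=5: 10>7, skip
j=6: 13>7, skip
j=7: 4≤7, i=2, swap(2,7) ⇒ 3 6 4 15 9 10 13 16 19 18 7
j=8: 19>7, skip
j=9: 18>7, skip
swap(3,10) ⇒ 3 6 4 7 9 10 13 16 19 18 15; return 3
p = 3; k-1 = 5 > 3 ⇒ right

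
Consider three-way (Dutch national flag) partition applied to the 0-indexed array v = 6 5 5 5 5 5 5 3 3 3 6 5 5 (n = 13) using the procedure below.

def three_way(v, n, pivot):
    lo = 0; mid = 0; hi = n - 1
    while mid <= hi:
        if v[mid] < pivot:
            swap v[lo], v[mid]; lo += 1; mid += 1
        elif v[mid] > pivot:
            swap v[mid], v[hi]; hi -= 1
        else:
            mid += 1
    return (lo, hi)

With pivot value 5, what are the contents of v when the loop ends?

3 3 3 5 5 5 5 5 5 5 5 6 6

lo=0 mid=0 hi=12
6>5: swap(0,12), hi=11 ⇒ 5 5 5 5 5 5 5 3 3 3 6 5 6
5=5: mid=1
5=5: mid=2
5=5: mid=3
5=5: mid=4
5=5: mid=5
5=5: mid=6
5=5: mid=7
3<5: swap(0,7), lo=1 mid=8 ⇒ 3 5 5 5 5 5 5 5 3 3 6 5 6
3<5: swap(1,8), lo=2 mid=9 ⇒ 3 3 5 5 5 5 5 5 5 3 6 5 6
3<5: swap(2,9), lo=3 mid=10 ⇒ 3 3 3 5 5 5 5 5 5 5 6 5 6
6>5: swap(10,11), hi=10 ⇒ 3 3 3 5 5 5 5 5 5 5 5 6 6
5=5: mid=11
done. lo=3 hi=10; v=3 3 3 5 5 5 5 5 5 5 5 6 6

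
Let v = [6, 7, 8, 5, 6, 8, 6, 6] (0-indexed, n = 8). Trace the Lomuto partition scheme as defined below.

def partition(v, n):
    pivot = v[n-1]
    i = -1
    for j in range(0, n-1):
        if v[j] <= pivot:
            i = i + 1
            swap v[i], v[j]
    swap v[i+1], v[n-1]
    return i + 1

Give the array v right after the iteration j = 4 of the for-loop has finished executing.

pivot=6, i=-1
j=0: 6≤6, i=0, swap(0,0) ⇒ [6, 7, 8, 5, 6, 8, 6, 6]
j=1: 7>6, skip
j=2: 8>6, skip
j=3: 5≤6, i=1, swap(1,3) ⇒ [6, 5, 8, 7, 6, 8, 6, 6]
j=4: 6≤6, i=2, swap(2,4) ⇒ [6, 5, 6, 7, 8, 8, 6, 6]
(after j=4) v = [6, 5, 6, 7, 8, 8, 6, 6]

[6, 5, 6, 7, 8, 8, 6, 6]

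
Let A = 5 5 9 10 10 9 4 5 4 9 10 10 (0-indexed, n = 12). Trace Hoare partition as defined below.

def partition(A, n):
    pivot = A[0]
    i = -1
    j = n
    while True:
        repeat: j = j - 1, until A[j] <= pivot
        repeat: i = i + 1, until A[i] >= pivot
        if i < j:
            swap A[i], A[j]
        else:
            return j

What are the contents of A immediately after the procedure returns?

pivot=5
j stops at 8 (4), i stops at 0 (5); swap ⇒ 4 5 9 10 10 9 4 5 5 9 10 10
j stops at 7 (5), i stops at 1 (5); swap ⇒ 4 5 9 10 10 9 4 5 5 9 10 10
j stops at 6 (4), i stops at 2 (9); swap ⇒ 4 5 4 10 10 9 9 5 5 9 10 10
j stops at 2, i stops at 3; i≥j ⇒ return 2. A=4 5 4 10 10 9 9 5 5 9 10 10

4 5 4 10 10 9 9 5 5 9 10 10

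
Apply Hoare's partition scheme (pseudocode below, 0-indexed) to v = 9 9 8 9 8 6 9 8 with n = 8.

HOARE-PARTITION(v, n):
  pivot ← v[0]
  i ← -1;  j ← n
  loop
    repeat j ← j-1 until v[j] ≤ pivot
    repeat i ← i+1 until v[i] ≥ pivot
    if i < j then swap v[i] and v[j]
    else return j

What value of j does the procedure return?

4

pivot=9
j stops at 7 (8), i stops at 0 (9); swap ⇒ 8 9 8 9 8 6 9 9
j stops at 6 (9), i stops at 1 (9); swap ⇒ 8 9 8 9 8 6 9 9
j stops at 5 (6), i stops at 3 (9); swap ⇒ 8 9 8 6 8 9 9 9
j stops at 4, i stops at 5; i≥j ⇒ return 4. v=8 9 8 6 8 9 9 9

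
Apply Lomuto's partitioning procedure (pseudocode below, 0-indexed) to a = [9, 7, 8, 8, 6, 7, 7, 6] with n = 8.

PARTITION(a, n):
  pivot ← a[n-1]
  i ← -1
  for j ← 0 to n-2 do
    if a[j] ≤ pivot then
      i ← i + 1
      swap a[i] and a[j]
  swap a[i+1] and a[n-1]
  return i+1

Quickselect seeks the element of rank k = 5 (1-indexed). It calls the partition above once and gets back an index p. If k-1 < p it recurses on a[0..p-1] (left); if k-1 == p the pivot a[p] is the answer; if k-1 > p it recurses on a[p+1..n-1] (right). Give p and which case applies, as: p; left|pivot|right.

pivot=6, i=-1
j=0: 9>6, skip
j=1: 7>6, skip
j=2: 8>6, skip
j=3: 8>6, skip
j=4: 6≤6, i=0, swap(0,4) ⇒ [6, 7, 8, 8, 9, 7, 7, 6]
j=5: 7>6, skip
j=6: 7>6, skip
swap(1,7) ⇒ [6, 6, 8, 8, 9, 7, 7, 7]; return 1
p = 1; k-1 = 4 > 1 ⇒ right

1; right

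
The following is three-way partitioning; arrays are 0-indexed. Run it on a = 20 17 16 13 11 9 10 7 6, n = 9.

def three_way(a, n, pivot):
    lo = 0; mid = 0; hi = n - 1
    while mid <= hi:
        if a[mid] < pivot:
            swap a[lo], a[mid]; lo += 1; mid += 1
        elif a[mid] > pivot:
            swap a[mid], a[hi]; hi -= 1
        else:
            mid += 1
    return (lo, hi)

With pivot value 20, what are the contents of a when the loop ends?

17 16 13 11 9 10 7 6 20

lo=0 mid=0 hi=8
20=20: mid=1
17<20: swap(0,1), lo=1 mid=2 ⇒ 17 20 16 13 11 9 10 7 6
16<20: swap(1,2), lo=2 mid=3 ⇒ 17 16 20 13 11 9 10 7 6
13<20: swap(2,3), lo=3 mid=4 ⇒ 17 16 13 20 11 9 10 7 6
11<20: swap(3,4), lo=4 mid=5 ⇒ 17 16 13 11 20 9 10 7 6
9<20: swap(4,5), lo=5 mid=6 ⇒ 17 16 13 11 9 20 10 7 6
10<20: swap(5,6), lo=6 mid=7 ⇒ 17 16 13 11 9 10 20 7 6
7<20: swap(6,7), lo=7 mid=8 ⇒ 17 16 13 11 9 10 7 20 6
6<20: swap(7,8), lo=8 mid=9 ⇒ 17 16 13 11 9 10 7 6 20
done. lo=8 hi=8; a=17 16 13 11 9 10 7 6 20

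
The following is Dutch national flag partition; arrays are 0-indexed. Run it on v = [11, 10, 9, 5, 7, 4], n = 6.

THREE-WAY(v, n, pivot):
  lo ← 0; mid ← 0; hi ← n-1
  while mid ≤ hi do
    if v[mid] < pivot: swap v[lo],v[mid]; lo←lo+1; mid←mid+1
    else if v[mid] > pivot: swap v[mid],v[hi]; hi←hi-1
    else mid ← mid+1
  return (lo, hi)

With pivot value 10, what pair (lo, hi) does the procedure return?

pivot = 10; lo=0, mid=0, hi=5
v[mid]=11>10: swap v[0],v[5]; hi=4 → [4, 10, 9, 5, 7, 11]
v[mid]=4<10: swap v[0],v[0]; lo=1,mid=1 → [4, 10, 9, 5, 7, 11]
v[mid]=10=10: mid=2
v[mid]=9<10: swap v[1],v[2]; lo=2,mid=3 → [4, 9, 10, 5, 7, 11]
v[mid]=5<10: swap v[2],v[3]; lo=3,mid=4 → [4, 9, 5, 10, 7, 11]
v[mid]=7<10: swap v[3],v[4]; lo=4,mid=5 → [4, 9, 5, 7, 10, 11]
end: lo=4, hi=4; v = [4, 9, 5, 7, 10, 11]

(4, 4)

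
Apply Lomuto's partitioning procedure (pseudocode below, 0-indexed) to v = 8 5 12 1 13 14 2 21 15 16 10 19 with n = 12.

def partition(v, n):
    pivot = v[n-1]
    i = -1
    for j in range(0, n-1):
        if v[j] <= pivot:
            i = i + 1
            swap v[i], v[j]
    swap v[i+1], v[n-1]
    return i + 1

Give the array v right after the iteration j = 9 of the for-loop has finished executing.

pivot = v[11] = 19; i = -1
j=0: v[0]=8 ≤ 19 → i=0, swap v[0],v[0] (no change) → 8 5 12 1 13 14 2 21 15 16 10 19
j=1: v[1]=5 ≤ 19 → i=1, swap v[1],v[1] (no change) → 8 5 12 1 13 14 2 21 15 16 10 19
j=2: v[2]=12 ≤ 19 → i=2, swap v[2],v[2] (no change) → 8 5 12 1 13 14 2 21 15 16 10 19
j=3: v[3]=1 ≤ 19 → i=3, swap v[3],v[3] (no change) → 8 5 12 1 13 14 2 21 15 16 10 19
j=4: v[4]=13 ≤ 19 → i=4, swap v[4],v[4] (no change) → 8 5 12 1 13 14 2 21 15 16 10 19
j=5: v[5]=14 ≤ 19 → i=5, swap v[5],v[5] (no change) → 8 5 12 1 13 14 2 21 15 16 10 19
j=6: v[6]=2 ≤ 19 → i=6, swap v[6],v[6] (no change) → 8 5 12 1 13 14 2 21 15 16 10 19
j=7: v[7]=21 > 19 → no swap
j=8: v[8]=15 ≤ 19 → i=7, swap v[7],v[8] → 8 5 12 1 13 14 2 15 21 16 10 19
j=9: v[9]=16 ≤ 19 → i=8, swap v[8],v[9] → 8 5 12 1 13 14 2 15 16 21 10 19
(after j=9) v = 8 5 12 1 13 14 2 15 16 21 10 19

8 5 12 1 13 14 2 15 16 21 10 19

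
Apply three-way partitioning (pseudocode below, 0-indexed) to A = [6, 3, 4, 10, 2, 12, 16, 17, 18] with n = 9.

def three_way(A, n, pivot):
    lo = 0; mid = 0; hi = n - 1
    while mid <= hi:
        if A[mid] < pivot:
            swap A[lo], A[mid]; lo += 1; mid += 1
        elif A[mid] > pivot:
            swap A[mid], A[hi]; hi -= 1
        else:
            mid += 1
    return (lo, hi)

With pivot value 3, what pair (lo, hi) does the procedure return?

lo=0 mid=0 hi=8
6>3: swap(0,8), hi=7 ⇒ [18, 3, 4, 10, 2, 12, 16, 17, 6]
18>3: swap(0,7), hi=6 ⇒ [17, 3, 4, 10, 2, 12, 16, 18, 6]
17>3: swap(0,6), hi=5 ⇒ [16, 3, 4, 10, 2, 12, 17, 18, 6]
16>3: swap(0,5), hi=4 ⇒ [12, 3, 4, 10, 2, 16, 17, 18, 6]
12>3: swap(0,4), hi=3 ⇒ [2, 3, 4, 10, 12, 16, 17, 18, 6]
2<3: swap(0,0), lo=1 mid=1 ⇒ [2, 3, 4, 10, 12, 16, 17, 18, 6]
3=3: mid=2
4>3: swap(2,3), hi=2 ⇒ [2, 3, 10, 4, 12, 16, 17, 18, 6]
10>3: swap(2,2), hi=1 ⇒ [2, 3, 10, 4, 12, 16, 17, 18, 6]
done. lo=1 hi=1; A=[2, 3, 10, 4, 12, 16, 17, 18, 6]

(1, 1)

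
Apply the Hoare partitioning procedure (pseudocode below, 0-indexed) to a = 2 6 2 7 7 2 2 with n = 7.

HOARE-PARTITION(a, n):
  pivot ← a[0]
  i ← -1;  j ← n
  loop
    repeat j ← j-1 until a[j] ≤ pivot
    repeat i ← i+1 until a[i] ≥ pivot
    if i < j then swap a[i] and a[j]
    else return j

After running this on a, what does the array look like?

pivot=2
j stops at 6 (2), i stops at 0 (2); swap ⇒ 2 6 2 7 7 2 2
j stops at 5 (2), i stops at 1 (6); swap ⇒ 2 2 2 7 7 6 2
j stops at 2, i stops at 2; i≥j ⇒ return 2. a=2 2 2 7 7 6 2

2 2 2 7 7 6 2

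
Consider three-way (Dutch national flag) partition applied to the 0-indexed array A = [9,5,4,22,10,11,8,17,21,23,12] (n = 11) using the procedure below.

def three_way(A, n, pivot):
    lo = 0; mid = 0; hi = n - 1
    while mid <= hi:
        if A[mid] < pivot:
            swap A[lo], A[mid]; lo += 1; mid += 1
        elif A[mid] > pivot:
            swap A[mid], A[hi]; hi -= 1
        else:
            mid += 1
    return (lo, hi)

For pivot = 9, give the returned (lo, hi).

(3, 3)

pivot = 9; lo=0, mid=0, hi=10
A[mid]=9=9: mid=1
A[mid]=5<9: swap A[0],A[1]; lo=1,mid=2 → [5,9,4,22,10,11,8,17,21,23,12]
A[mid]=4<9: swap A[1],A[2]; lo=2,mid=3 → [5,4,9,22,10,11,8,17,21,23,12]
A[mid]=22>9: swap A[3],A[10]; hi=9 → [5,4,9,12,10,11,8,17,21,23,22]
A[mid]=12>9: swap A[3],A[9]; hi=8 → [5,4,9,23,10,11,8,17,21,12,22]
A[mid]=23>9: swap A[3],A[8]; hi=7 → [5,4,9,21,10,11,8,17,23,12,22]
A[mid]=21>9: swap A[3],A[7]; hi=6 → [5,4,9,17,10,11,8,21,23,12,22]
A[mid]=17>9: swap A[3],A[6]; hi=5 → [5,4,9,8,10,11,17,21,23,12,22]
A[mid]=8<9: swap A[2],A[3]; lo=3,mid=4 → [5,4,8,9,10,11,17,21,23,12,22]
A[mid]=10>9: swap A[4],A[5]; hi=4 → [5,4,8,9,11,10,17,21,23,12,22]
A[mid]=11>9: swap A[4],A[4]; hi=3 → [5,4,8,9,11,10,17,21,23,12,22]
end: lo=3, hi=3; A = [5,4,8,9,11,10,17,21,23,12,22]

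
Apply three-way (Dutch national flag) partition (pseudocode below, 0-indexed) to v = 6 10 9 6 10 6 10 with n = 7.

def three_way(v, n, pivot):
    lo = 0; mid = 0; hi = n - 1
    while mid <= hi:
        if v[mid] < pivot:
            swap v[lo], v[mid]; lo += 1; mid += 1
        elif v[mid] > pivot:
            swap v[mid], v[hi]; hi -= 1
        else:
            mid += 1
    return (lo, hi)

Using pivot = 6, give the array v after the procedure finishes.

lo=0 mid=0 hi=6
6=6: mid=1
10>6: swap(1,6), hi=5 ⇒ 6 10 9 6 10 6 10
10>6: swap(1,5), hi=4 ⇒ 6 6 9 6 10 10 10
6=6: mid=2
9>6: swap(2,4), hi=3 ⇒ 6 6 10 6 9 10 10
10>6: swap(2,3), hi=2 ⇒ 6 6 6 10 9 10 10
6=6: mid=3
done. lo=0 hi=2; v=6 6 6 10 9 10 10

6 6 6 10 9 10 10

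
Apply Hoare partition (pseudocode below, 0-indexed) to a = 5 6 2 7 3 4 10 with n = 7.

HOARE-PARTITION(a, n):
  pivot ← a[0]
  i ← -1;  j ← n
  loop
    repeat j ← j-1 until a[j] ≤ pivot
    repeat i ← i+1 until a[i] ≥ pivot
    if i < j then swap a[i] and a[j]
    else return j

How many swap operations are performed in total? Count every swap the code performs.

pivot = a[0] = 5; i = -1, j = 7
j→5 (a[5]=4≤5), i→0 (a[0]=5≥5); i<j, swap → 4 6 2 7 3 5 10
j→4 (a[4]=3≤5), i→1 (a[1]=6≥5); i<j, swap → 4 3 2 7 6 5 10
j→2, i→3; i≥j, return j=2. a = 4 3 2 7 6 5 10

2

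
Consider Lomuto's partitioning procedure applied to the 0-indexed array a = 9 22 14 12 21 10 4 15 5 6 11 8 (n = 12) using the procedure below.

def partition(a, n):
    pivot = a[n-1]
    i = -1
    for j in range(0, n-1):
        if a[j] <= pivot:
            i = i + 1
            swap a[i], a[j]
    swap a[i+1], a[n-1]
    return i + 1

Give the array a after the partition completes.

4 5 6 8 21 10 9 15 22 14 11 12

pivot = a[11] = 8; i = -1
j=0: a[0]=9 > 8 → no swap
j=1: a[1]=22 > 8 → no swap
j=2: a[2]=14 > 8 → no swap
j=3: a[3]=12 > 8 → no swap
j=4: a[4]=21 > 8 → no swap
j=5: a[5]=10 > 8 → no swap
j=6: a[6]=4 ≤ 8 → i=0, swap a[0],a[6] → 4 22 14 12 21 10 9 15 5 6 11 8
j=7: a[7]=15 > 8 → no swap
j=8: a[8]=5 ≤ 8 → i=1, swap a[1],a[8] → 4 5 14 12 21 10 9 15 22 6 11 8
j=9: a[9]=6 ≤ 8 → i=2, swap a[2],a[9] → 4 5 6 12 21 10 9 15 22 14 11 8
j=10: a[10]=11 > 8 → no swap
final swap a[3],a[11] → 4 5 6 8 21 10 9 15 22 14 11 12; return 3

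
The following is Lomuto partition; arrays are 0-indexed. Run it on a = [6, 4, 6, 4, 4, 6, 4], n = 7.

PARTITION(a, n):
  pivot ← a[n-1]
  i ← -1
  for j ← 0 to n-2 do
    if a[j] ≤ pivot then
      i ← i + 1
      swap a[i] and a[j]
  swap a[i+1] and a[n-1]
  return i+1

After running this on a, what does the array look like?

[4, 4, 4, 4, 6, 6, 6]

pivot=4, i=-1
j=0: 6>4, skip
j=1: 4≤4, i=0, swap(0,1) ⇒ [4, 6, 6, 4, 4, 6, 4]
j=2: 6>4, skip
j=3: 4≤4, i=1, swap(1,3) ⇒ [4, 4, 6, 6, 4, 6, 4]
j=4: 4≤4, i=2, swap(2,4) ⇒ [4, 4, 4, 6, 6, 6, 4]
j=5: 6>4, skip
swap(3,6) ⇒ [4, 4, 4, 4, 6, 6, 6]; return 3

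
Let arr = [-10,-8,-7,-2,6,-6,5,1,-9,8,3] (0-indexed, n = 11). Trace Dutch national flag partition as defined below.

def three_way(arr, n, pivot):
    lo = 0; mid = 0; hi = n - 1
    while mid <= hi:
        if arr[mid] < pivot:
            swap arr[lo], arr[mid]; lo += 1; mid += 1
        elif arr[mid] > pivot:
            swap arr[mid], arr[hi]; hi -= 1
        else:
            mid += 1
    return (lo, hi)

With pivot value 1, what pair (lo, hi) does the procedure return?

pivot = 1; lo=0, mid=0, hi=10
arr[mid]=-10<1: swap arr[0],arr[0]; lo=1,mid=1 → [-10,-8,-7,-2,6,-6,5,1,-9,8,3]
arr[mid]=-8<1: swap arr[1],arr[1]; lo=2,mid=2 → [-10,-8,-7,-2,6,-6,5,1,-9,8,3]
arr[mid]=-7<1: swap arr[2],arr[2]; lo=3,mid=3 → [-10,-8,-7,-2,6,-6,5,1,-9,8,3]
arr[mid]=-2<1: swap arr[3],arr[3]; lo=4,mid=4 → [-10,-8,-7,-2,6,-6,5,1,-9,8,3]
arr[mid]=6>1: swap arr[4],arr[10]; hi=9 → [-10,-8,-7,-2,3,-6,5,1,-9,8,6]
arr[mid]=3>1: swap arr[4],arr[9]; hi=8 → [-10,-8,-7,-2,8,-6,5,1,-9,3,6]
arr[mid]=8>1: swap arr[4],arr[8]; hi=7 → [-10,-8,-7,-2,-9,-6,5,1,8,3,6]
arr[mid]=-9<1: swap arr[4],arr[4]; lo=5,mid=5 → [-10,-8,-7,-2,-9,-6,5,1,8,3,6]
arr[mid]=-6<1: swap arr[5],arr[5]; lo=6,mid=6 → [-10,-8,-7,-2,-9,-6,5,1,8,3,6]
arr[mid]=5>1: swap arr[6],arr[7]; hi=6 → [-10,-8,-7,-2,-9,-6,1,5,8,3,6]
arr[mid]=1=1: mid=7
end: lo=6, hi=6; arr = [-10,-8,-7,-2,-9,-6,1,5,8,3,6]

(6, 6)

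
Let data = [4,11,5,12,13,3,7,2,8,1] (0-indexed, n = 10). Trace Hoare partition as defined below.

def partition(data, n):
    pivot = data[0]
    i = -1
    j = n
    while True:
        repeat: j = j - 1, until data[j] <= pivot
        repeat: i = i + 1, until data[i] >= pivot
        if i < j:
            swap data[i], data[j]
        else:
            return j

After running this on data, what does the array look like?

pivot = data[0] = 4; i = -1, j = 10
j→9 (data[9]=1≤4), i→0 (data[0]=4≥4); i<j, swap → [1,11,5,12,13,3,7,2,8,4]
j→7 (data[7]=2≤4), i→1 (data[1]=11≥4); i<j, swap → [1,2,5,12,13,3,7,11,8,4]
j→5 (data[5]=3≤4), i→2 (data[2]=5≥4); i<j, swap → [1,2,3,12,13,5,7,11,8,4]
j→2, i→3; i≥j, return j=2. data = [1,2,3,12,13,5,7,11,8,4]

[1,2,3,12,13,5,7,11,8,4]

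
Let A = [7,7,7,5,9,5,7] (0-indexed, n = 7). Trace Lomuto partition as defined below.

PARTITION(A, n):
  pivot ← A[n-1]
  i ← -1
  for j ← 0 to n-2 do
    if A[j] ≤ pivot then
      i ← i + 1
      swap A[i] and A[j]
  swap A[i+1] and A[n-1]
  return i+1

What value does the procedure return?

5

pivot=7, i=-1
j=0: 7≤7, i=0, swap(0,0) ⇒ [7,7,7,5,9,5,7]
j=1: 7≤7, i=1, swap(1,1) ⇒ [7,7,7,5,9,5,7]
j=2: 7≤7, i=2, swap(2,2) ⇒ [7,7,7,5,9,5,7]
j=3: 5≤7, i=3, swap(3,3) ⇒ [7,7,7,5,9,5,7]
j=4: 9>7, skip
j=5: 5≤7, i=4, swap(4,5) ⇒ [7,7,7,5,5,9,7]
swap(5,6) ⇒ [7,7,7,5,5,7,9]; return 5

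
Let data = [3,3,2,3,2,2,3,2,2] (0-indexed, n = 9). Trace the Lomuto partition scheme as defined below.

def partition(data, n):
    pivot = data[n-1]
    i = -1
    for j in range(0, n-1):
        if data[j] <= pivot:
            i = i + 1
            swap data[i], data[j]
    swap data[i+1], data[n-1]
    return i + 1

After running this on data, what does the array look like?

pivot = data[8] = 2; i = -1
j=0: data[0]=3 > 2 → no swap
j=1: data[1]=3 > 2 → no swap
j=2: data[2]=2 ≤ 2 → i=0, swap data[0],data[2] → [2,3,3,3,2,2,3,2,2]
j=3: data[3]=3 > 2 → no swap
j=4: data[4]=2 ≤ 2 → i=1, swap data[1],data[4] → [2,2,3,3,3,2,3,2,2]
j=5: data[5]=2 ≤ 2 → i=2, swap data[2],data[5] → [2,2,2,3,3,3,3,2,2]
j=6: data[6]=3 > 2 → no swap
j=7: data[7]=2 ≤ 2 → i=3, swap data[3],data[7] → [2,2,2,2,3,3,3,3,2]
final swap data[4],data[8] → [2,2,2,2,2,3,3,3,3]; return 4

[2,2,2,2,2,3,3,3,3]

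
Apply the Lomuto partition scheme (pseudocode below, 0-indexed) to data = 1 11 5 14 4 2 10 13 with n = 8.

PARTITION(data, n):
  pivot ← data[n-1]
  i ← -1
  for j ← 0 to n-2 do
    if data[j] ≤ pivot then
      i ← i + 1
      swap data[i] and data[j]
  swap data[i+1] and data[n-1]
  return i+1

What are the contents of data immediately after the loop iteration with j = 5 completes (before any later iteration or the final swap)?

1 11 5 4 2 14 10 13

pivot = data[7] = 13; i = -1
j=0: data[0]=1 ≤ 13 → i=0, swap data[0],data[0] (no change) → 1 11 5 14 4 2 10 13
j=1: data[1]=11 ≤ 13 → i=1, swap data[1],data[1] (no change) → 1 11 5 14 4 2 10 13
j=2: data[2]=5 ≤ 13 → i=2, swap data[2],data[2] (no change) → 1 11 5 14 4 2 10 13
j=3: data[3]=14 > 13 → no swap
j=4: data[4]=4 ≤ 13 → i=3, swap data[3],data[4] → 1 11 5 4 14 2 10 13
j=5: data[5]=2 ≤ 13 → i=4, swap data[4],data[5] → 1 11 5 4 2 14 10 13
(after j=5) data = 1 11 5 4 2 14 10 13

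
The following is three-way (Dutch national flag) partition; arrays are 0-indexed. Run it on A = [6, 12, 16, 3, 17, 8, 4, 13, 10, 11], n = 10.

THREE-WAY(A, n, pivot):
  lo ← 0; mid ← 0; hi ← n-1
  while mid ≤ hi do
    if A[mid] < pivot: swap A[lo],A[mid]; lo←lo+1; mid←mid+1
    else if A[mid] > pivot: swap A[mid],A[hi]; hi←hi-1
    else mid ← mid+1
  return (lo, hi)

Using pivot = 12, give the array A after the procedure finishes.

lo=0 mid=0 hi=9
6<12: swap(0,0), lo=1 mid=1 ⇒ [6, 12, 16, 3, 17, 8, 4, 13, 10, 11]
12=12: mid=2
16>12: swap(2,9), hi=8 ⇒ [6, 12, 11, 3, 17, 8, 4, 13, 10, 16]
11<12: swap(1,2), lo=2 mid=3 ⇒ [6, 11, 12, 3, 17, 8, 4, 13, 10, 16]
3<12: swap(2,3), lo=3 mid=4 ⇒ [6, 11, 3, 12, 17, 8, 4, 13, 10, 16]
17>12: swap(4,8), hi=7 ⇒ [6, 11, 3, 12, 10, 8, 4, 13, 17, 16]
10<12: swap(3,4), lo=4 mid=5 ⇒ [6, 11, 3, 10, 12, 8, 4, 13, 17, 16]
8<12: swap(4,5), lo=5 mid=6 ⇒ [6, 11, 3, 10, 8, 12, 4, 13, 17, 16]
4<12: swap(5,6), lo=6 mid=7 ⇒ [6, 11, 3, 10, 8, 4, 12, 13, 17, 16]
13>12: swap(7,7), hi=6 ⇒ [6, 11, 3, 10, 8, 4, 12, 13, 17, 16]
done. lo=6 hi=6; A=[6, 11, 3, 10, 8, 4, 12, 13, 17, 16]

[6, 11, 3, 10, 8, 4, 12, 13, 17, 16]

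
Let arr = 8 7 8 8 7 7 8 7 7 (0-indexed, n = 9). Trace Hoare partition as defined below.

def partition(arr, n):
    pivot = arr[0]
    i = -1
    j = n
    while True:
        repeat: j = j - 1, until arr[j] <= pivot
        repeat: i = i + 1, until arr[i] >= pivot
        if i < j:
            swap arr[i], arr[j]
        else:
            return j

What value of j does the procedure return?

5

pivot=8
j stops at 8 (7), i stops at 0 (8); swap ⇒ 7 7 8 8 7 7 8 7 8
j stops at 7 (7), i stops at 2 (8); swap ⇒ 7 7 7 8 7 7 8 8 8
j stops at 6 (8), i stops at 3 (8); swap ⇒ 7 7 7 8 7 7 8 8 8
j stops at 5, i stops at 6; i≥j ⇒ return 5. arr=7 7 7 8 7 7 8 8 8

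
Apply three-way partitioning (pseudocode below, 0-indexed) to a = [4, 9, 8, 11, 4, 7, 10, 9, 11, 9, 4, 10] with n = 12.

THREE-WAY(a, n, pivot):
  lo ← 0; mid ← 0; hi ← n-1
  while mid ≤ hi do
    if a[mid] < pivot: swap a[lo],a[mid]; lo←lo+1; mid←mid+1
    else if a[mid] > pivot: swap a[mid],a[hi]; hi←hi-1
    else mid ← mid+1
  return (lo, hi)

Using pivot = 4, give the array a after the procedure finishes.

[4, 4, 4, 11, 7, 10, 9, 11, 9, 8, 10, 9]

lo=0 mid=0 hi=11
4=4: mid=1
9>4: swap(1,11), hi=10 ⇒ [4, 10, 8, 11, 4, 7, 10, 9, 11, 9, 4, 9]
10>4: swap(1,10), hi=9 ⇒ [4, 4, 8, 11, 4, 7, 10, 9, 11, 9, 10, 9]
4=4: mid=2
8>4: swap(2,9), hi=8 ⇒ [4, 4, 9, 11, 4, 7, 10, 9, 11, 8, 10, 9]
9>4: swap(2,8), hi=7 ⇒ [4, 4, 11, 11, 4, 7, 10, 9, 9, 8, 10, 9]
11>4: swap(2,7), hi=6 ⇒ [4, 4, 9, 11, 4, 7, 10, 11, 9, 8, 10, 9]
9>4: swap(2,6), hi=5 ⇒ [4, 4, 10, 11, 4, 7, 9, 11, 9, 8, 10, 9]
10>4: swap(2,5), hi=4 ⇒ [4, 4, 7, 11, 4, 10, 9, 11, 9, 8, 10, 9]
7>4: swap(2,4), hi=3 ⇒ [4, 4, 4, 11, 7, 10, 9, 11, 9, 8, 10, 9]
4=4: mid=3
11>4: swap(3,3), hi=2 ⇒ [4, 4, 4, 11, 7, 10, 9, 11, 9, 8, 10, 9]
done. lo=0 hi=2; a=[4, 4, 4, 11, 7, 10, 9, 11, 9, 8, 10, 9]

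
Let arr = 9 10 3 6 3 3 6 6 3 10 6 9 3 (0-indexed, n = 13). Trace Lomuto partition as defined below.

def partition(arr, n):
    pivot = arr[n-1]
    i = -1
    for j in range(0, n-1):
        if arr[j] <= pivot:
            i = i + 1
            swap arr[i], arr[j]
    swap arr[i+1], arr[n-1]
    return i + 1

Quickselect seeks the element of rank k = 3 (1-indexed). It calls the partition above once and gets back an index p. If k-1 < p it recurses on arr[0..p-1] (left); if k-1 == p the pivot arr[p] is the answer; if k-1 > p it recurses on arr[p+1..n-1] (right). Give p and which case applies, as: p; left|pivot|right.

pivot = arr[12] = 3; i = -1
j=0: arr[0]=9 > 3 → no swap
j=1: arr[1]=10 > 3 → no swap
j=2: arr[2]=3 ≤ 3 → i=0, swap arr[0],arr[2] → 3 10 9 6 3 3 6 6 3 10 6 9 3
j=3: arr[3]=6 > 3 → no swap
j=4: arr[4]=3 ≤ 3 → i=1, swap arr[1],arr[4] → 3 3 9 6 10 3 6 6 3 10 6 9 3
j=5: arr[5]=3 ≤ 3 → i=2, swap arr[2],arr[5] → 3 3 3 6 10 9 6 6 3 10 6 9 3
j=6: arr[6]=6 > 3 → no swap
j=7: arr[7]=6 > 3 → no swap
j=8: arr[8]=3 ≤ 3 → i=3, swap arr[3],arr[8] → 3 3 3 3 10 9 6 6 6 10 6 9 3
j=9: arr[9]=10 > 3 → no swap
j=10: arr[10]=6 > 3 → no swap
j=11: arr[11]=9 > 3 → no swap
final swap arr[4],arr[12] → 3 3 3 3 3 9 6 6 6 10 6 9 10; return 4
p = 4; k-1 = 2 < 4 ⇒ left

4; left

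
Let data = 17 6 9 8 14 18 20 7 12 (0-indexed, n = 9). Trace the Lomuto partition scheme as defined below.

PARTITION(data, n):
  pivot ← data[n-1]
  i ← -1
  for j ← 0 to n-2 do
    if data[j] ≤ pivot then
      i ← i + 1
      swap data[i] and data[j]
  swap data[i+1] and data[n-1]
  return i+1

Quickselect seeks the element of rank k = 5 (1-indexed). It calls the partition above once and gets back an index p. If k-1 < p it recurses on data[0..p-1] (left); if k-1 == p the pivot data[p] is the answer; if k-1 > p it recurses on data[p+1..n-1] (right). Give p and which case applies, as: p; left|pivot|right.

pivot = data[8] = 12; i = -1
j=0: data[0]=17 > 12 → no swap
j=1: data[1]=6 ≤ 12 → i=0, swap data[0],data[1] → 6 17 9 8 14 18 20 7 12
j=2: data[2]=9 ≤ 12 → i=1, swap data[1],data[2] → 6 9 17 8 14 18 20 7 12
j=3: data[3]=8 ≤ 12 → i=2, swap data[2],data[3] → 6 9 8 17 14 18 20 7 12
j=4: data[4]=14 > 12 → no swap
j=5: data[5]=18 > 12 → no swap
j=6: data[6]=20 > 12 → no swap
j=7: data[7]=7 ≤ 12 → i=3, swap data[3],data[7] → 6 9 8 7 14 18 20 17 12
final swap data[4],data[8] → 6 9 8 7 12 18 20 17 14; return 4
p = 4; k-1 = 4 == 4 ⇒ pivot

4; pivot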